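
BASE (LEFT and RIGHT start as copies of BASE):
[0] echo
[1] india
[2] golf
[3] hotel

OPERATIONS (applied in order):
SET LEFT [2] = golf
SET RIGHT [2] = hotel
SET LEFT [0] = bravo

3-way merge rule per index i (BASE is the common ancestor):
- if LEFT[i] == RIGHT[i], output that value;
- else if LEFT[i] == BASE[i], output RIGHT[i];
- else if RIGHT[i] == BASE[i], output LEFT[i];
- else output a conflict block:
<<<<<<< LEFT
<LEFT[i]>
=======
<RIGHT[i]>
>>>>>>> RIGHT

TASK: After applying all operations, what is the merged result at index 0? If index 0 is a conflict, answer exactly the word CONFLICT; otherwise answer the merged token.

Answer: bravo

Derivation:
Final LEFT:  [bravo, india, golf, hotel]
Final RIGHT: [echo, india, hotel, hotel]
i=0: L=bravo, R=echo=BASE -> take LEFT -> bravo
i=1: L=india R=india -> agree -> india
i=2: L=golf=BASE, R=hotel -> take RIGHT -> hotel
i=3: L=hotel R=hotel -> agree -> hotel
Index 0 -> bravo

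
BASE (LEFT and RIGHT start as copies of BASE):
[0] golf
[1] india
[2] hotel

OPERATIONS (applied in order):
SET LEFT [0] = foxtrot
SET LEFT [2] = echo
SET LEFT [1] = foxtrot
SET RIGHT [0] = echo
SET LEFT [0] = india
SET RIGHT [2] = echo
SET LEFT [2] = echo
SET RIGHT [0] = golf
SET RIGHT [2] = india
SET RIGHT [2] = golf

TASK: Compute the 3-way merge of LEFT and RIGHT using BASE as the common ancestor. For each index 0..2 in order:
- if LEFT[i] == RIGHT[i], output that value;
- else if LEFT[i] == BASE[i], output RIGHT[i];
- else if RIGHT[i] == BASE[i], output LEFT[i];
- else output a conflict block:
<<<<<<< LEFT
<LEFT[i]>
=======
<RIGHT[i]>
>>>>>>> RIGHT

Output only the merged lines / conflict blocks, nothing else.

Final LEFT:  [india, foxtrot, echo]
Final RIGHT: [golf, india, golf]
i=0: L=india, R=golf=BASE -> take LEFT -> india
i=1: L=foxtrot, R=india=BASE -> take LEFT -> foxtrot
i=2: BASE=hotel L=echo R=golf all differ -> CONFLICT

Answer: india
foxtrot
<<<<<<< LEFT
echo
=======
golf
>>>>>>> RIGHT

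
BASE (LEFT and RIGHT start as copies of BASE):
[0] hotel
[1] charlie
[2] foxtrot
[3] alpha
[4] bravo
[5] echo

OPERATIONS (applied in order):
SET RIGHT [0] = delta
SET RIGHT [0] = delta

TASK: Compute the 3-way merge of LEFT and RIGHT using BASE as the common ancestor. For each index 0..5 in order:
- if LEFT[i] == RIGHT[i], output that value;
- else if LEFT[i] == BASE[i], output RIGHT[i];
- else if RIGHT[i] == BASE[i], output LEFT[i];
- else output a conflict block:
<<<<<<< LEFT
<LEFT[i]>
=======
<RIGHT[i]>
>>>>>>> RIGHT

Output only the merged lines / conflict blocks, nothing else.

Final LEFT:  [hotel, charlie, foxtrot, alpha, bravo, echo]
Final RIGHT: [delta, charlie, foxtrot, alpha, bravo, echo]
i=0: L=hotel=BASE, R=delta -> take RIGHT -> delta
i=1: L=charlie R=charlie -> agree -> charlie
i=2: L=foxtrot R=foxtrot -> agree -> foxtrot
i=3: L=alpha R=alpha -> agree -> alpha
i=4: L=bravo R=bravo -> agree -> bravo
i=5: L=echo R=echo -> agree -> echo

Answer: delta
charlie
foxtrot
alpha
bravo
echo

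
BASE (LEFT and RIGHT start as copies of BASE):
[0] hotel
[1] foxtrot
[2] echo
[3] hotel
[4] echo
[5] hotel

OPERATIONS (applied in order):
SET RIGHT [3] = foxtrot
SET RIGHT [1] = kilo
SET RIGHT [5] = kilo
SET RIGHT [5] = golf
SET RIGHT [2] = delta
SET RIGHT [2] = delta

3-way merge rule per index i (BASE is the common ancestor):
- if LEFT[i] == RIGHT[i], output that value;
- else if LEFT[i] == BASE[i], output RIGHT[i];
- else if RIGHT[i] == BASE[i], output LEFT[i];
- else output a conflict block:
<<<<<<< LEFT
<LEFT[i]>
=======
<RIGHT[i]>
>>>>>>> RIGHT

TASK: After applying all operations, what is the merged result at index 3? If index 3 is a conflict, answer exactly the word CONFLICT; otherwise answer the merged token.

Final LEFT:  [hotel, foxtrot, echo, hotel, echo, hotel]
Final RIGHT: [hotel, kilo, delta, foxtrot, echo, golf]
i=0: L=hotel R=hotel -> agree -> hotel
i=1: L=foxtrot=BASE, R=kilo -> take RIGHT -> kilo
i=2: L=echo=BASE, R=delta -> take RIGHT -> delta
i=3: L=hotel=BASE, R=foxtrot -> take RIGHT -> foxtrot
i=4: L=echo R=echo -> agree -> echo
i=5: L=hotel=BASE, R=golf -> take RIGHT -> golf
Index 3 -> foxtrot

Answer: foxtrot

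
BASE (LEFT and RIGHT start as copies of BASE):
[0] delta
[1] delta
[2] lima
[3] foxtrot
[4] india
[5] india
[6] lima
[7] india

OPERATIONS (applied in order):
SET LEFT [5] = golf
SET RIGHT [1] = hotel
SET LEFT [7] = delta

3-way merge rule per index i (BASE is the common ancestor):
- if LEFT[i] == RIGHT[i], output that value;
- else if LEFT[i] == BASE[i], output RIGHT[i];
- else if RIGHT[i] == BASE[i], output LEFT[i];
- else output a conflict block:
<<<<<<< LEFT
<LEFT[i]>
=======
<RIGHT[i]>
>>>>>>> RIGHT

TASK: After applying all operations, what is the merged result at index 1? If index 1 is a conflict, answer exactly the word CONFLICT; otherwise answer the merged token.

Final LEFT:  [delta, delta, lima, foxtrot, india, golf, lima, delta]
Final RIGHT: [delta, hotel, lima, foxtrot, india, india, lima, india]
i=0: L=delta R=delta -> agree -> delta
i=1: L=delta=BASE, R=hotel -> take RIGHT -> hotel
i=2: L=lima R=lima -> agree -> lima
i=3: L=foxtrot R=foxtrot -> agree -> foxtrot
i=4: L=india R=india -> agree -> india
i=5: L=golf, R=india=BASE -> take LEFT -> golf
i=6: L=lima R=lima -> agree -> lima
i=7: L=delta, R=india=BASE -> take LEFT -> delta
Index 1 -> hotel

Answer: hotel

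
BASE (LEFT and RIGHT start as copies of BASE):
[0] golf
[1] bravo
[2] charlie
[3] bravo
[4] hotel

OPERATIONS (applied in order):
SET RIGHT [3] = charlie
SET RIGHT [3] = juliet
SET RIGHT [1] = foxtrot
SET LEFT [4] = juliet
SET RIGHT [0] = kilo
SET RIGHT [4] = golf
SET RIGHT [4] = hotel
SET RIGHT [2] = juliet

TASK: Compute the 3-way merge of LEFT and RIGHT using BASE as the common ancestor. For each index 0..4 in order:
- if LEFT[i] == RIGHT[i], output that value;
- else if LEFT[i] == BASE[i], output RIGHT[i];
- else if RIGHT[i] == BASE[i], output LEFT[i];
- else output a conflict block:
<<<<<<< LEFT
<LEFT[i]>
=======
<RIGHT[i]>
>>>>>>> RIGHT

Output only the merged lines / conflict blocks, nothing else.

Final LEFT:  [golf, bravo, charlie, bravo, juliet]
Final RIGHT: [kilo, foxtrot, juliet, juliet, hotel]
i=0: L=golf=BASE, R=kilo -> take RIGHT -> kilo
i=1: L=bravo=BASE, R=foxtrot -> take RIGHT -> foxtrot
i=2: L=charlie=BASE, R=juliet -> take RIGHT -> juliet
i=3: L=bravo=BASE, R=juliet -> take RIGHT -> juliet
i=4: L=juliet, R=hotel=BASE -> take LEFT -> juliet

Answer: kilo
foxtrot
juliet
juliet
juliet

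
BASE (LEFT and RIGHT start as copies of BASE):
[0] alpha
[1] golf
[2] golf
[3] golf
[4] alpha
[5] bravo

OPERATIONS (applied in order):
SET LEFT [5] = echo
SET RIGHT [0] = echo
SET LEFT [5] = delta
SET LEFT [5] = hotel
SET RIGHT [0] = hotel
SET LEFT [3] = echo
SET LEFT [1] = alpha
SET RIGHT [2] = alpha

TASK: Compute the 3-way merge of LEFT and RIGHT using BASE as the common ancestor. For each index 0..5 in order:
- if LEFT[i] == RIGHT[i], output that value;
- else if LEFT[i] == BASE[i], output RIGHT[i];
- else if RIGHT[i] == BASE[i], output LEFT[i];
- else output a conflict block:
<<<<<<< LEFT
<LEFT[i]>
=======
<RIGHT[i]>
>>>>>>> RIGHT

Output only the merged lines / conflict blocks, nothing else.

Answer: hotel
alpha
alpha
echo
alpha
hotel

Derivation:
Final LEFT:  [alpha, alpha, golf, echo, alpha, hotel]
Final RIGHT: [hotel, golf, alpha, golf, alpha, bravo]
i=0: L=alpha=BASE, R=hotel -> take RIGHT -> hotel
i=1: L=alpha, R=golf=BASE -> take LEFT -> alpha
i=2: L=golf=BASE, R=alpha -> take RIGHT -> alpha
i=3: L=echo, R=golf=BASE -> take LEFT -> echo
i=4: L=alpha R=alpha -> agree -> alpha
i=5: L=hotel, R=bravo=BASE -> take LEFT -> hotel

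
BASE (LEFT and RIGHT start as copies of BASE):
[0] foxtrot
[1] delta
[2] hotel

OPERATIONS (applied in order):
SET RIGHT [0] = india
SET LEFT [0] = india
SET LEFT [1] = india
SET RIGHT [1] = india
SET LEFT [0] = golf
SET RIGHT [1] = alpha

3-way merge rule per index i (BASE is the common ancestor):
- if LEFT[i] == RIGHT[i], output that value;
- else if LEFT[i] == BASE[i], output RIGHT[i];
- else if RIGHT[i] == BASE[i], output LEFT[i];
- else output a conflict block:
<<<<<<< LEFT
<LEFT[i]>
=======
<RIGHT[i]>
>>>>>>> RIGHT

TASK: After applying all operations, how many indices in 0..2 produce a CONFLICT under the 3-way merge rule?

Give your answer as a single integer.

Answer: 2

Derivation:
Final LEFT:  [golf, india, hotel]
Final RIGHT: [india, alpha, hotel]
i=0: BASE=foxtrot L=golf R=india all differ -> CONFLICT
i=1: BASE=delta L=india R=alpha all differ -> CONFLICT
i=2: L=hotel R=hotel -> agree -> hotel
Conflict count: 2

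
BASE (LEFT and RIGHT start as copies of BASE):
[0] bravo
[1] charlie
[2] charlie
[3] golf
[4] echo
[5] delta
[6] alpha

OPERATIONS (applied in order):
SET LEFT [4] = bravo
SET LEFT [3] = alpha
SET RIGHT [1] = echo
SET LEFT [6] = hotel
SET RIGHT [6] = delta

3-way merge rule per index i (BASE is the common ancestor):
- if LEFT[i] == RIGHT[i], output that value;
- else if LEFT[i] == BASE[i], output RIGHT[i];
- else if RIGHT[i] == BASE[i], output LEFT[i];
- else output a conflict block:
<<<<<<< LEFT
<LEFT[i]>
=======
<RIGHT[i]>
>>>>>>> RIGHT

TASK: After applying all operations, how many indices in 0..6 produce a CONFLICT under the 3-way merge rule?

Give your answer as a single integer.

Answer: 1

Derivation:
Final LEFT:  [bravo, charlie, charlie, alpha, bravo, delta, hotel]
Final RIGHT: [bravo, echo, charlie, golf, echo, delta, delta]
i=0: L=bravo R=bravo -> agree -> bravo
i=1: L=charlie=BASE, R=echo -> take RIGHT -> echo
i=2: L=charlie R=charlie -> agree -> charlie
i=3: L=alpha, R=golf=BASE -> take LEFT -> alpha
i=4: L=bravo, R=echo=BASE -> take LEFT -> bravo
i=5: L=delta R=delta -> agree -> delta
i=6: BASE=alpha L=hotel R=delta all differ -> CONFLICT
Conflict count: 1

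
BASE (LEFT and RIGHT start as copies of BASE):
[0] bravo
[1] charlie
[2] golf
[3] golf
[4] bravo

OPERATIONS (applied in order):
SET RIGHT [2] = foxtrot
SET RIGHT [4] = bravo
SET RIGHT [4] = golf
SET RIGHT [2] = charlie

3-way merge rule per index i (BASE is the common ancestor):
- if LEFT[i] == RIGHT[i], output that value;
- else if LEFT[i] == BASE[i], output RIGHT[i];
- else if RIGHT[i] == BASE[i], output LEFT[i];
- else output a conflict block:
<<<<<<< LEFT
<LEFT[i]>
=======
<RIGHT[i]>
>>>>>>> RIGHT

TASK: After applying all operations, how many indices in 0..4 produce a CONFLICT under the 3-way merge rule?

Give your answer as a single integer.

Final LEFT:  [bravo, charlie, golf, golf, bravo]
Final RIGHT: [bravo, charlie, charlie, golf, golf]
i=0: L=bravo R=bravo -> agree -> bravo
i=1: L=charlie R=charlie -> agree -> charlie
i=2: L=golf=BASE, R=charlie -> take RIGHT -> charlie
i=3: L=golf R=golf -> agree -> golf
i=4: L=bravo=BASE, R=golf -> take RIGHT -> golf
Conflict count: 0

Answer: 0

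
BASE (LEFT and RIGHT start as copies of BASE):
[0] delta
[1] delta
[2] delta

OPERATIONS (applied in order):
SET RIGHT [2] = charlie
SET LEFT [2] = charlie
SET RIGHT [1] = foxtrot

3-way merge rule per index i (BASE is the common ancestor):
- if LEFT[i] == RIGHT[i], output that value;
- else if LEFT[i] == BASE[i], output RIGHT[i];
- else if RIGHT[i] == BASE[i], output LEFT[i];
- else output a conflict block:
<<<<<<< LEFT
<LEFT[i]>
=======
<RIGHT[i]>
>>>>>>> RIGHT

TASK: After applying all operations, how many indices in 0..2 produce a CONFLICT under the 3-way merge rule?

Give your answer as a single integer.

Answer: 0

Derivation:
Final LEFT:  [delta, delta, charlie]
Final RIGHT: [delta, foxtrot, charlie]
i=0: L=delta R=delta -> agree -> delta
i=1: L=delta=BASE, R=foxtrot -> take RIGHT -> foxtrot
i=2: L=charlie R=charlie -> agree -> charlie
Conflict count: 0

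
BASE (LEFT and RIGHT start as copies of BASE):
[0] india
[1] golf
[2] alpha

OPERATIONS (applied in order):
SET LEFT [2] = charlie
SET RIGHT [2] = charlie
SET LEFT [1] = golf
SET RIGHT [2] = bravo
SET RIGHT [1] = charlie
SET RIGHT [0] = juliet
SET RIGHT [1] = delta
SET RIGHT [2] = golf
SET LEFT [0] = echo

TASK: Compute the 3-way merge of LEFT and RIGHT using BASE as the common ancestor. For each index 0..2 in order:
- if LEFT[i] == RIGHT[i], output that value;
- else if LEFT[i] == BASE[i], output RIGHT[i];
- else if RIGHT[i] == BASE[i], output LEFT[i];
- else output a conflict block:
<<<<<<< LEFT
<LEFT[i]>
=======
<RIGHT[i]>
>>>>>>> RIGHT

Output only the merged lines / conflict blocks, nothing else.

Final LEFT:  [echo, golf, charlie]
Final RIGHT: [juliet, delta, golf]
i=0: BASE=india L=echo R=juliet all differ -> CONFLICT
i=1: L=golf=BASE, R=delta -> take RIGHT -> delta
i=2: BASE=alpha L=charlie R=golf all differ -> CONFLICT

Answer: <<<<<<< LEFT
echo
=======
juliet
>>>>>>> RIGHT
delta
<<<<<<< LEFT
charlie
=======
golf
>>>>>>> RIGHT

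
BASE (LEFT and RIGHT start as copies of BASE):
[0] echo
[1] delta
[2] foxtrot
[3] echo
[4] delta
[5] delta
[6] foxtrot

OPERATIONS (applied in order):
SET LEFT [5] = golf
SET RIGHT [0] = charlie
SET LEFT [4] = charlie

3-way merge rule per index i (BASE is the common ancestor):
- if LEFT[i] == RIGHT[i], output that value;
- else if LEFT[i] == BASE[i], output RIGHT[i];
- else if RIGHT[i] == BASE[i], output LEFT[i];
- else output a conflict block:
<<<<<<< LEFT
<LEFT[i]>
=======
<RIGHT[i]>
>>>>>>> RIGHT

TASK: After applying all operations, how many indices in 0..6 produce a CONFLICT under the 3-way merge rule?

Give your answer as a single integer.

Final LEFT:  [echo, delta, foxtrot, echo, charlie, golf, foxtrot]
Final RIGHT: [charlie, delta, foxtrot, echo, delta, delta, foxtrot]
i=0: L=echo=BASE, R=charlie -> take RIGHT -> charlie
i=1: L=delta R=delta -> agree -> delta
i=2: L=foxtrot R=foxtrot -> agree -> foxtrot
i=3: L=echo R=echo -> agree -> echo
i=4: L=charlie, R=delta=BASE -> take LEFT -> charlie
i=5: L=golf, R=delta=BASE -> take LEFT -> golf
i=6: L=foxtrot R=foxtrot -> agree -> foxtrot
Conflict count: 0

Answer: 0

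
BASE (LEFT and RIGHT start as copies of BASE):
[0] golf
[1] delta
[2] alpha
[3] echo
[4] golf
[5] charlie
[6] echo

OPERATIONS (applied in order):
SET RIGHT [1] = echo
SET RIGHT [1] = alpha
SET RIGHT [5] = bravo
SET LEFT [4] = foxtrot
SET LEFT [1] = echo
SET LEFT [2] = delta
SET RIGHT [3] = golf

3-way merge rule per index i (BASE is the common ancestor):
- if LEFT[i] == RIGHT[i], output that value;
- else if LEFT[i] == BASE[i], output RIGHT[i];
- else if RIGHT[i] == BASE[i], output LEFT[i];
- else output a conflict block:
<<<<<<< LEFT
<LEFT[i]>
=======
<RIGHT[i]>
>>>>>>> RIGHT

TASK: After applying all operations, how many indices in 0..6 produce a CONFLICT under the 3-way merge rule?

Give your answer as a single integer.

Final LEFT:  [golf, echo, delta, echo, foxtrot, charlie, echo]
Final RIGHT: [golf, alpha, alpha, golf, golf, bravo, echo]
i=0: L=golf R=golf -> agree -> golf
i=1: BASE=delta L=echo R=alpha all differ -> CONFLICT
i=2: L=delta, R=alpha=BASE -> take LEFT -> delta
i=3: L=echo=BASE, R=golf -> take RIGHT -> golf
i=4: L=foxtrot, R=golf=BASE -> take LEFT -> foxtrot
i=5: L=charlie=BASE, R=bravo -> take RIGHT -> bravo
i=6: L=echo R=echo -> agree -> echo
Conflict count: 1

Answer: 1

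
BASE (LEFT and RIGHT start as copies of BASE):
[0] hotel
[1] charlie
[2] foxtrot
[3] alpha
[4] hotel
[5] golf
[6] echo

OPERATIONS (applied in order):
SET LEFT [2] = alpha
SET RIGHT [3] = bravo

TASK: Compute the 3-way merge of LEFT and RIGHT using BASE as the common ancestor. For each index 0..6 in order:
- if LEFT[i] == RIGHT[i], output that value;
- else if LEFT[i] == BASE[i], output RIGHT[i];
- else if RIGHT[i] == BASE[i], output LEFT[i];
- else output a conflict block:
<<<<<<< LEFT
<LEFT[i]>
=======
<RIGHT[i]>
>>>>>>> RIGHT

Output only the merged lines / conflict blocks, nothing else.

Answer: hotel
charlie
alpha
bravo
hotel
golf
echo

Derivation:
Final LEFT:  [hotel, charlie, alpha, alpha, hotel, golf, echo]
Final RIGHT: [hotel, charlie, foxtrot, bravo, hotel, golf, echo]
i=0: L=hotel R=hotel -> agree -> hotel
i=1: L=charlie R=charlie -> agree -> charlie
i=2: L=alpha, R=foxtrot=BASE -> take LEFT -> alpha
i=3: L=alpha=BASE, R=bravo -> take RIGHT -> bravo
i=4: L=hotel R=hotel -> agree -> hotel
i=5: L=golf R=golf -> agree -> golf
i=6: L=echo R=echo -> agree -> echo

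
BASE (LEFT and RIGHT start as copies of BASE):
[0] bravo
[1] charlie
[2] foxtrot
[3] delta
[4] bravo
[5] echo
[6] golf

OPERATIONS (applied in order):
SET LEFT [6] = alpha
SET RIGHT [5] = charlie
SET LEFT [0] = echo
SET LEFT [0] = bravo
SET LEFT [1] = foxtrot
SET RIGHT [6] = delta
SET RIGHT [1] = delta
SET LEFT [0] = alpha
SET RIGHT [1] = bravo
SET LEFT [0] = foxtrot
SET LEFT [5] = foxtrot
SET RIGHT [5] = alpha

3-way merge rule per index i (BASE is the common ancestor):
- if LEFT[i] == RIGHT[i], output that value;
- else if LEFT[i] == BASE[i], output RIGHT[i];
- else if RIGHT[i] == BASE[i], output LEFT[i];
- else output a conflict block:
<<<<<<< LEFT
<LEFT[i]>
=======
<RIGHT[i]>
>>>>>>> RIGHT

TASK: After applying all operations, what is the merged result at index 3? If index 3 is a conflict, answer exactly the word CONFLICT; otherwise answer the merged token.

Final LEFT:  [foxtrot, foxtrot, foxtrot, delta, bravo, foxtrot, alpha]
Final RIGHT: [bravo, bravo, foxtrot, delta, bravo, alpha, delta]
i=0: L=foxtrot, R=bravo=BASE -> take LEFT -> foxtrot
i=1: BASE=charlie L=foxtrot R=bravo all differ -> CONFLICT
i=2: L=foxtrot R=foxtrot -> agree -> foxtrot
i=3: L=delta R=delta -> agree -> delta
i=4: L=bravo R=bravo -> agree -> bravo
i=5: BASE=echo L=foxtrot R=alpha all differ -> CONFLICT
i=6: BASE=golf L=alpha R=delta all differ -> CONFLICT
Index 3 -> delta

Answer: delta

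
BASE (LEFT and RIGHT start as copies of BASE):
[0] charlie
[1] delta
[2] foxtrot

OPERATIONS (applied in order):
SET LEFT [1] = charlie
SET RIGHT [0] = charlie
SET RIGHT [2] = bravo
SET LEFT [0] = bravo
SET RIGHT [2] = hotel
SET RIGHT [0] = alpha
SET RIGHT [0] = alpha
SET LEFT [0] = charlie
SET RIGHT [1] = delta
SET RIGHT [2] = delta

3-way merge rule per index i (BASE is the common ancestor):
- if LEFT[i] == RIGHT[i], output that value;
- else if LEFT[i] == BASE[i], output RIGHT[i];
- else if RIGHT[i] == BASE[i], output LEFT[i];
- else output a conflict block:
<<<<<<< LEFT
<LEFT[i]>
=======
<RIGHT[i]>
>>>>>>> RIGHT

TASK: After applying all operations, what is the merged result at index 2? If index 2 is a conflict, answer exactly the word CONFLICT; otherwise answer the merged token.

Final LEFT:  [charlie, charlie, foxtrot]
Final RIGHT: [alpha, delta, delta]
i=0: L=charlie=BASE, R=alpha -> take RIGHT -> alpha
i=1: L=charlie, R=delta=BASE -> take LEFT -> charlie
i=2: L=foxtrot=BASE, R=delta -> take RIGHT -> delta
Index 2 -> delta

Answer: delta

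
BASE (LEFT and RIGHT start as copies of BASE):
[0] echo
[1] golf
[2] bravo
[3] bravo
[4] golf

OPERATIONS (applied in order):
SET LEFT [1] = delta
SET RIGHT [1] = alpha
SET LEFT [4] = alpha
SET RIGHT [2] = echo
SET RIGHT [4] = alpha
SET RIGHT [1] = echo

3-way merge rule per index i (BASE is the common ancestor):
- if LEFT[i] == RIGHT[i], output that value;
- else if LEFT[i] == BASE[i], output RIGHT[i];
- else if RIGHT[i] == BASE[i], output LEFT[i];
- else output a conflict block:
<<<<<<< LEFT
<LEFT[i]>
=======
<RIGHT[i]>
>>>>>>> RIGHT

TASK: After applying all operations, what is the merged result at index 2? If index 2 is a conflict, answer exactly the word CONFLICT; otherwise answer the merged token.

Answer: echo

Derivation:
Final LEFT:  [echo, delta, bravo, bravo, alpha]
Final RIGHT: [echo, echo, echo, bravo, alpha]
i=0: L=echo R=echo -> agree -> echo
i=1: BASE=golf L=delta R=echo all differ -> CONFLICT
i=2: L=bravo=BASE, R=echo -> take RIGHT -> echo
i=3: L=bravo R=bravo -> agree -> bravo
i=4: L=alpha R=alpha -> agree -> alpha
Index 2 -> echo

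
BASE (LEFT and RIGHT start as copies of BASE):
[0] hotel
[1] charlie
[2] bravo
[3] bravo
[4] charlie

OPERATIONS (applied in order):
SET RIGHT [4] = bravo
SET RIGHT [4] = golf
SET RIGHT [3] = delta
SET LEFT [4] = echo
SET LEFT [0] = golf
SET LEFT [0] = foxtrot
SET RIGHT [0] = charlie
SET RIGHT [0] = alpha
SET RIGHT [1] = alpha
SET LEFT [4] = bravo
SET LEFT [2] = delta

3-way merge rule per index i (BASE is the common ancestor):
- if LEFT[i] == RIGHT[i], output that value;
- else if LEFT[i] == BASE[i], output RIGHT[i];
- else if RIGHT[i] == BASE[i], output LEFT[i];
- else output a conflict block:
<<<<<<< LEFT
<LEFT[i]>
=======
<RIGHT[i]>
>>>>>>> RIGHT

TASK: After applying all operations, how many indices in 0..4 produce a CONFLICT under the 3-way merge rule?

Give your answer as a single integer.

Answer: 2

Derivation:
Final LEFT:  [foxtrot, charlie, delta, bravo, bravo]
Final RIGHT: [alpha, alpha, bravo, delta, golf]
i=0: BASE=hotel L=foxtrot R=alpha all differ -> CONFLICT
i=1: L=charlie=BASE, R=alpha -> take RIGHT -> alpha
i=2: L=delta, R=bravo=BASE -> take LEFT -> delta
i=3: L=bravo=BASE, R=delta -> take RIGHT -> delta
i=4: BASE=charlie L=bravo R=golf all differ -> CONFLICT
Conflict count: 2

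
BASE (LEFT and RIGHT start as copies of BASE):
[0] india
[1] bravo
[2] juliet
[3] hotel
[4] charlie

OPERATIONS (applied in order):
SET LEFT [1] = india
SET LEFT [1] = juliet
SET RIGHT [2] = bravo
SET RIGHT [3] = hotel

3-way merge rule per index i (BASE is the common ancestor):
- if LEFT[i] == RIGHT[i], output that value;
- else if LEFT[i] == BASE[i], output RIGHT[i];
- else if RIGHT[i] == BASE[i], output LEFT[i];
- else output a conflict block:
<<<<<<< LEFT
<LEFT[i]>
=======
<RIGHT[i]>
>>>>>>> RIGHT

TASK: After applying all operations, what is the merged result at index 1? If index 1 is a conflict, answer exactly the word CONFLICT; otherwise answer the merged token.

Final LEFT:  [india, juliet, juliet, hotel, charlie]
Final RIGHT: [india, bravo, bravo, hotel, charlie]
i=0: L=india R=india -> agree -> india
i=1: L=juliet, R=bravo=BASE -> take LEFT -> juliet
i=2: L=juliet=BASE, R=bravo -> take RIGHT -> bravo
i=3: L=hotel R=hotel -> agree -> hotel
i=4: L=charlie R=charlie -> agree -> charlie
Index 1 -> juliet

Answer: juliet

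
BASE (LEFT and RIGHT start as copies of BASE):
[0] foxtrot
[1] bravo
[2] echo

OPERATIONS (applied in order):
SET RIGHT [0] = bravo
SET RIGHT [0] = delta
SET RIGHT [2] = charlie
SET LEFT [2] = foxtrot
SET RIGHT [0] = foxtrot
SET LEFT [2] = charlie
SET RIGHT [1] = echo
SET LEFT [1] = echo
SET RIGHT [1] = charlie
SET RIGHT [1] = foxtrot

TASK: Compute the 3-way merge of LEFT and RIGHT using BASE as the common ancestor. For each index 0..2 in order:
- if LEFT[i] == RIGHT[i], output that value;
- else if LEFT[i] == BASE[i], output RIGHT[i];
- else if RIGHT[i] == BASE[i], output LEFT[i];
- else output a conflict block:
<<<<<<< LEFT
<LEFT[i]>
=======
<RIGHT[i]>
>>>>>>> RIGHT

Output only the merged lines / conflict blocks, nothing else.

Answer: foxtrot
<<<<<<< LEFT
echo
=======
foxtrot
>>>>>>> RIGHT
charlie

Derivation:
Final LEFT:  [foxtrot, echo, charlie]
Final RIGHT: [foxtrot, foxtrot, charlie]
i=0: L=foxtrot R=foxtrot -> agree -> foxtrot
i=1: BASE=bravo L=echo R=foxtrot all differ -> CONFLICT
i=2: L=charlie R=charlie -> agree -> charlie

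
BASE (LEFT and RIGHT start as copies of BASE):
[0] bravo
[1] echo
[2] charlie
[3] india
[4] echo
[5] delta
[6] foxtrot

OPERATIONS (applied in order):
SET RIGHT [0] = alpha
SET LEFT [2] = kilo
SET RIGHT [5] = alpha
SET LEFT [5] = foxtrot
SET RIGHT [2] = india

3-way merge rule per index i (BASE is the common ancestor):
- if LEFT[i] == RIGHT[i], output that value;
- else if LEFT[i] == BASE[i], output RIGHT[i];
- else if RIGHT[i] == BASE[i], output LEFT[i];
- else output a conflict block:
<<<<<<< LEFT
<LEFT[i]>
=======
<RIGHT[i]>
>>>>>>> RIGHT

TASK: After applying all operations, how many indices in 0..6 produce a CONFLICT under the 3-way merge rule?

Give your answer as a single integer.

Answer: 2

Derivation:
Final LEFT:  [bravo, echo, kilo, india, echo, foxtrot, foxtrot]
Final RIGHT: [alpha, echo, india, india, echo, alpha, foxtrot]
i=0: L=bravo=BASE, R=alpha -> take RIGHT -> alpha
i=1: L=echo R=echo -> agree -> echo
i=2: BASE=charlie L=kilo R=india all differ -> CONFLICT
i=3: L=india R=india -> agree -> india
i=4: L=echo R=echo -> agree -> echo
i=5: BASE=delta L=foxtrot R=alpha all differ -> CONFLICT
i=6: L=foxtrot R=foxtrot -> agree -> foxtrot
Conflict count: 2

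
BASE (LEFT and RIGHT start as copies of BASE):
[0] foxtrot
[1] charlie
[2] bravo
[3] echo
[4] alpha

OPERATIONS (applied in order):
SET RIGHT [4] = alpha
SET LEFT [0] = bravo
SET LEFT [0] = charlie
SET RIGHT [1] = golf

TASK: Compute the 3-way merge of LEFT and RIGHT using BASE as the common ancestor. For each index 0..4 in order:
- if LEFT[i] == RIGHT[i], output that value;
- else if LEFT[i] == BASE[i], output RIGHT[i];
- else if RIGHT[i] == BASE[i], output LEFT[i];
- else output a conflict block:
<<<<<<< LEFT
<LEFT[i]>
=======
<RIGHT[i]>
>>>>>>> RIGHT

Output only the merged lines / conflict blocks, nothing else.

Answer: charlie
golf
bravo
echo
alpha

Derivation:
Final LEFT:  [charlie, charlie, bravo, echo, alpha]
Final RIGHT: [foxtrot, golf, bravo, echo, alpha]
i=0: L=charlie, R=foxtrot=BASE -> take LEFT -> charlie
i=1: L=charlie=BASE, R=golf -> take RIGHT -> golf
i=2: L=bravo R=bravo -> agree -> bravo
i=3: L=echo R=echo -> agree -> echo
i=4: L=alpha R=alpha -> agree -> alpha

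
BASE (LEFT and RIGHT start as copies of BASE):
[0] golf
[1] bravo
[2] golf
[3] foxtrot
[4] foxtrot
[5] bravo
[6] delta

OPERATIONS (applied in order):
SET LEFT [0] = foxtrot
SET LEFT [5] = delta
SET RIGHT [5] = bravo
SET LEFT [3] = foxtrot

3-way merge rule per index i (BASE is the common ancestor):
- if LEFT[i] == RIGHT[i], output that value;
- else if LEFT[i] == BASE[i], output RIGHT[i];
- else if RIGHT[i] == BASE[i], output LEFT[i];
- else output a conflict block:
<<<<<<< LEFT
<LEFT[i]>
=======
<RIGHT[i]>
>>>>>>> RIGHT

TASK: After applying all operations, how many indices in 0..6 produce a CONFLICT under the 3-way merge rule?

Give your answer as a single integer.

Final LEFT:  [foxtrot, bravo, golf, foxtrot, foxtrot, delta, delta]
Final RIGHT: [golf, bravo, golf, foxtrot, foxtrot, bravo, delta]
i=0: L=foxtrot, R=golf=BASE -> take LEFT -> foxtrot
i=1: L=bravo R=bravo -> agree -> bravo
i=2: L=golf R=golf -> agree -> golf
i=3: L=foxtrot R=foxtrot -> agree -> foxtrot
i=4: L=foxtrot R=foxtrot -> agree -> foxtrot
i=5: L=delta, R=bravo=BASE -> take LEFT -> delta
i=6: L=delta R=delta -> agree -> delta
Conflict count: 0

Answer: 0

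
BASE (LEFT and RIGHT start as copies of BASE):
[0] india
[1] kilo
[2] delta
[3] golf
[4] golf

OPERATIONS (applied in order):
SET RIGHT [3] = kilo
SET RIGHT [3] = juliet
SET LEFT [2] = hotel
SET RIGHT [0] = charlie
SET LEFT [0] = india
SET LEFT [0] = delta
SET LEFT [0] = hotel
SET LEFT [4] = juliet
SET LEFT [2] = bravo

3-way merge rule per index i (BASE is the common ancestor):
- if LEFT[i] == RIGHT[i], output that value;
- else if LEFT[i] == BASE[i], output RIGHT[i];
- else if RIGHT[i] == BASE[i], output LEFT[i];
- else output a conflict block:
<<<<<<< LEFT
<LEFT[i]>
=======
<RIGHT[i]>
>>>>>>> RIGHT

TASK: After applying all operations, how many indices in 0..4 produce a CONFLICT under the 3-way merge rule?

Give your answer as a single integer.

Final LEFT:  [hotel, kilo, bravo, golf, juliet]
Final RIGHT: [charlie, kilo, delta, juliet, golf]
i=0: BASE=india L=hotel R=charlie all differ -> CONFLICT
i=1: L=kilo R=kilo -> agree -> kilo
i=2: L=bravo, R=delta=BASE -> take LEFT -> bravo
i=3: L=golf=BASE, R=juliet -> take RIGHT -> juliet
i=4: L=juliet, R=golf=BASE -> take LEFT -> juliet
Conflict count: 1

Answer: 1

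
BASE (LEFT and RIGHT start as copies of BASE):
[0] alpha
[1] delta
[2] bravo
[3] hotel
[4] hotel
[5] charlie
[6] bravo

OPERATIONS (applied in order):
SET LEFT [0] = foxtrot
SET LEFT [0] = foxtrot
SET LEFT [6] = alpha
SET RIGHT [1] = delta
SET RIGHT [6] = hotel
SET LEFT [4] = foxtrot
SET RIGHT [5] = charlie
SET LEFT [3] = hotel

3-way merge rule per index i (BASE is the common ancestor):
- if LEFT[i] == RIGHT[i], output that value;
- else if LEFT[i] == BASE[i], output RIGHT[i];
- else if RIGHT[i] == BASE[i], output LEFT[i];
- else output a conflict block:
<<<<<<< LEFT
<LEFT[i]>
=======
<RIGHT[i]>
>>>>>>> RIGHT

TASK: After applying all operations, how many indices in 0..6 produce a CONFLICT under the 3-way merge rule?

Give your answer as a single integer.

Final LEFT:  [foxtrot, delta, bravo, hotel, foxtrot, charlie, alpha]
Final RIGHT: [alpha, delta, bravo, hotel, hotel, charlie, hotel]
i=0: L=foxtrot, R=alpha=BASE -> take LEFT -> foxtrot
i=1: L=delta R=delta -> agree -> delta
i=2: L=bravo R=bravo -> agree -> bravo
i=3: L=hotel R=hotel -> agree -> hotel
i=4: L=foxtrot, R=hotel=BASE -> take LEFT -> foxtrot
i=5: L=charlie R=charlie -> agree -> charlie
i=6: BASE=bravo L=alpha R=hotel all differ -> CONFLICT
Conflict count: 1

Answer: 1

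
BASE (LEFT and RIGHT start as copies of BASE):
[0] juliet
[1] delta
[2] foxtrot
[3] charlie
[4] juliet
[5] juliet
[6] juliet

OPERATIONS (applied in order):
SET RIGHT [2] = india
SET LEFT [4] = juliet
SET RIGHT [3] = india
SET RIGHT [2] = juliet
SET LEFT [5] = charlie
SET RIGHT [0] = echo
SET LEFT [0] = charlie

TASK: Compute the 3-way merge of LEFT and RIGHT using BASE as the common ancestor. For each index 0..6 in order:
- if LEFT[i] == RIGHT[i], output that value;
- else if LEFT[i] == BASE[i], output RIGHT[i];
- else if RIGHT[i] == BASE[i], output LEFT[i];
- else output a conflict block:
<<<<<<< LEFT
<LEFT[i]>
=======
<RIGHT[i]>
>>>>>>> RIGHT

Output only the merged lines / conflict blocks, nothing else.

Final LEFT:  [charlie, delta, foxtrot, charlie, juliet, charlie, juliet]
Final RIGHT: [echo, delta, juliet, india, juliet, juliet, juliet]
i=0: BASE=juliet L=charlie R=echo all differ -> CONFLICT
i=1: L=delta R=delta -> agree -> delta
i=2: L=foxtrot=BASE, R=juliet -> take RIGHT -> juliet
i=3: L=charlie=BASE, R=india -> take RIGHT -> india
i=4: L=juliet R=juliet -> agree -> juliet
i=5: L=charlie, R=juliet=BASE -> take LEFT -> charlie
i=6: L=juliet R=juliet -> agree -> juliet

Answer: <<<<<<< LEFT
charlie
=======
echo
>>>>>>> RIGHT
delta
juliet
india
juliet
charlie
juliet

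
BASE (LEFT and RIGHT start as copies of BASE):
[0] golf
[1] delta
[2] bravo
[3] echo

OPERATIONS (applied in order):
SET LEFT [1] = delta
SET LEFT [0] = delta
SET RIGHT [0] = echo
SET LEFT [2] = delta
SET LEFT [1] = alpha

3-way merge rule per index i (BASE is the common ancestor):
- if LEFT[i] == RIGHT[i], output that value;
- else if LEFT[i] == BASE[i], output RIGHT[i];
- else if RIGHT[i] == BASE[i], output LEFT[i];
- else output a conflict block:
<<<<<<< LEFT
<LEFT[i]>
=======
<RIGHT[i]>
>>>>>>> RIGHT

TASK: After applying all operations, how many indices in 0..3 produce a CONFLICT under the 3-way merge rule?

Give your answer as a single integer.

Answer: 1

Derivation:
Final LEFT:  [delta, alpha, delta, echo]
Final RIGHT: [echo, delta, bravo, echo]
i=0: BASE=golf L=delta R=echo all differ -> CONFLICT
i=1: L=alpha, R=delta=BASE -> take LEFT -> alpha
i=2: L=delta, R=bravo=BASE -> take LEFT -> delta
i=3: L=echo R=echo -> agree -> echo
Conflict count: 1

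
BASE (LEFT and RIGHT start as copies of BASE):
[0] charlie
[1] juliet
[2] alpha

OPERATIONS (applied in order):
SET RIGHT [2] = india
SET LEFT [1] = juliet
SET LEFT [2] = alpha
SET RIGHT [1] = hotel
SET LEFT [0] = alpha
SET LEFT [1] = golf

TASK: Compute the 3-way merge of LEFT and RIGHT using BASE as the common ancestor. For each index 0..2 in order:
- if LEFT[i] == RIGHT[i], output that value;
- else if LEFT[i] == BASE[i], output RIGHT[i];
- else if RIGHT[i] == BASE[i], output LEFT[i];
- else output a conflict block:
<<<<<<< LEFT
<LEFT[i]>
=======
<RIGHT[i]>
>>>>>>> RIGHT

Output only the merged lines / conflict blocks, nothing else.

Answer: alpha
<<<<<<< LEFT
golf
=======
hotel
>>>>>>> RIGHT
india

Derivation:
Final LEFT:  [alpha, golf, alpha]
Final RIGHT: [charlie, hotel, india]
i=0: L=alpha, R=charlie=BASE -> take LEFT -> alpha
i=1: BASE=juliet L=golf R=hotel all differ -> CONFLICT
i=2: L=alpha=BASE, R=india -> take RIGHT -> india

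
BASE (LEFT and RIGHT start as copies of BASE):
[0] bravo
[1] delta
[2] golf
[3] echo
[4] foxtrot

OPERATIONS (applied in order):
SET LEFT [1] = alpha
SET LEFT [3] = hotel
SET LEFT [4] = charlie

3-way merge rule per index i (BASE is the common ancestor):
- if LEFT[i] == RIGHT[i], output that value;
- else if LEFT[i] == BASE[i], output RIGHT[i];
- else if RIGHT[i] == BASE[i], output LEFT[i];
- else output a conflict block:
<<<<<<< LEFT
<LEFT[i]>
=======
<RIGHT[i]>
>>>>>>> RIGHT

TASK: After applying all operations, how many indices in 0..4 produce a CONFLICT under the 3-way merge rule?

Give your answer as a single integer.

Final LEFT:  [bravo, alpha, golf, hotel, charlie]
Final RIGHT: [bravo, delta, golf, echo, foxtrot]
i=0: L=bravo R=bravo -> agree -> bravo
i=1: L=alpha, R=delta=BASE -> take LEFT -> alpha
i=2: L=golf R=golf -> agree -> golf
i=3: L=hotel, R=echo=BASE -> take LEFT -> hotel
i=4: L=charlie, R=foxtrot=BASE -> take LEFT -> charlie
Conflict count: 0

Answer: 0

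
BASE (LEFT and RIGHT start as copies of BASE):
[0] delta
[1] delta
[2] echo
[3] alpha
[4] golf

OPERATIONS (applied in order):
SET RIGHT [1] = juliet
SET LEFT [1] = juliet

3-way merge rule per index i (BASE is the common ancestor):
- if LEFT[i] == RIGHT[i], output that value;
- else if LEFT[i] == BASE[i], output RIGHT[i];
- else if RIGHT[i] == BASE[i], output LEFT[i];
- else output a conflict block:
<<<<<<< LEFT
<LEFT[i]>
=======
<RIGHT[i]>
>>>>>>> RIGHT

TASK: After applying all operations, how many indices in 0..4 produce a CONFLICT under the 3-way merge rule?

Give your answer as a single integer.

Answer: 0

Derivation:
Final LEFT:  [delta, juliet, echo, alpha, golf]
Final RIGHT: [delta, juliet, echo, alpha, golf]
i=0: L=delta R=delta -> agree -> delta
i=1: L=juliet R=juliet -> agree -> juliet
i=2: L=echo R=echo -> agree -> echo
i=3: L=alpha R=alpha -> agree -> alpha
i=4: L=golf R=golf -> agree -> golf
Conflict count: 0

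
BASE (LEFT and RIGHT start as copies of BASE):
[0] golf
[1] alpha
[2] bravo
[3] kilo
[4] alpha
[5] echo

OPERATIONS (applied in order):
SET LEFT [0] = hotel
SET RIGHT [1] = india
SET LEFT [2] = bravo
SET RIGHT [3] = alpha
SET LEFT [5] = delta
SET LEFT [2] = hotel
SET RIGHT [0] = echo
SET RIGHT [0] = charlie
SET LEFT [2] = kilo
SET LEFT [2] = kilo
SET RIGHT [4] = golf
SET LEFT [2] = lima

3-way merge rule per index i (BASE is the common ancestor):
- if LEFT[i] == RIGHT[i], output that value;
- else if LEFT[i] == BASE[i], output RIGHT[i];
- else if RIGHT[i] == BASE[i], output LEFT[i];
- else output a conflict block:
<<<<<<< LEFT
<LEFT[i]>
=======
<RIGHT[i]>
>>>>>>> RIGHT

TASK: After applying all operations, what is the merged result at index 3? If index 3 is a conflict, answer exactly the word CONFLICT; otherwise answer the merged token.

Answer: alpha

Derivation:
Final LEFT:  [hotel, alpha, lima, kilo, alpha, delta]
Final RIGHT: [charlie, india, bravo, alpha, golf, echo]
i=0: BASE=golf L=hotel R=charlie all differ -> CONFLICT
i=1: L=alpha=BASE, R=india -> take RIGHT -> india
i=2: L=lima, R=bravo=BASE -> take LEFT -> lima
i=3: L=kilo=BASE, R=alpha -> take RIGHT -> alpha
i=4: L=alpha=BASE, R=golf -> take RIGHT -> golf
i=5: L=delta, R=echo=BASE -> take LEFT -> delta
Index 3 -> alpha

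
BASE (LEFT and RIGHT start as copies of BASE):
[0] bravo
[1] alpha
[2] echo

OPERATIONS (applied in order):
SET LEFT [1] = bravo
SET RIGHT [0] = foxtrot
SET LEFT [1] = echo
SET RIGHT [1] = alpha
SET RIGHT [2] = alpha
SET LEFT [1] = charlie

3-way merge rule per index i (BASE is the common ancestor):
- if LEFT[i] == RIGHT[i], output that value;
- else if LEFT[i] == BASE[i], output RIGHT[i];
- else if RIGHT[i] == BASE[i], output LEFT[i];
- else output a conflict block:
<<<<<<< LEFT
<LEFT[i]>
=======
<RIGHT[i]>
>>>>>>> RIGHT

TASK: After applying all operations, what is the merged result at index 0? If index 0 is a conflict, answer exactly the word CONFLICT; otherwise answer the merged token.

Final LEFT:  [bravo, charlie, echo]
Final RIGHT: [foxtrot, alpha, alpha]
i=0: L=bravo=BASE, R=foxtrot -> take RIGHT -> foxtrot
i=1: L=charlie, R=alpha=BASE -> take LEFT -> charlie
i=2: L=echo=BASE, R=alpha -> take RIGHT -> alpha
Index 0 -> foxtrot

Answer: foxtrot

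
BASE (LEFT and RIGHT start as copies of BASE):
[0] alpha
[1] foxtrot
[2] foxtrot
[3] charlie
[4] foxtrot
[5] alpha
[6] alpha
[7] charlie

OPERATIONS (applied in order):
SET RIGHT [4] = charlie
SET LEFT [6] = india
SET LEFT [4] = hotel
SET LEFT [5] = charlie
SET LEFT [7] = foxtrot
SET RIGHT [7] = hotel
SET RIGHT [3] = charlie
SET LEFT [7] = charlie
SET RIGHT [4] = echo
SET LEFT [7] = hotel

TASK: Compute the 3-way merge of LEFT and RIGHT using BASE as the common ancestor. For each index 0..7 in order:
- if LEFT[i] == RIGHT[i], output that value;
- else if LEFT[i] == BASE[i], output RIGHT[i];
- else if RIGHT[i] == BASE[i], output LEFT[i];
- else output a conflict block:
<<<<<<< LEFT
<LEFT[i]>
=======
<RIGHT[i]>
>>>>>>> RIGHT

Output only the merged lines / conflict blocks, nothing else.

Final LEFT:  [alpha, foxtrot, foxtrot, charlie, hotel, charlie, india, hotel]
Final RIGHT: [alpha, foxtrot, foxtrot, charlie, echo, alpha, alpha, hotel]
i=0: L=alpha R=alpha -> agree -> alpha
i=1: L=foxtrot R=foxtrot -> agree -> foxtrot
i=2: L=foxtrot R=foxtrot -> agree -> foxtrot
i=3: L=charlie R=charlie -> agree -> charlie
i=4: BASE=foxtrot L=hotel R=echo all differ -> CONFLICT
i=5: L=charlie, R=alpha=BASE -> take LEFT -> charlie
i=6: L=india, R=alpha=BASE -> take LEFT -> india
i=7: L=hotel R=hotel -> agree -> hotel

Answer: alpha
foxtrot
foxtrot
charlie
<<<<<<< LEFT
hotel
=======
echo
>>>>>>> RIGHT
charlie
india
hotel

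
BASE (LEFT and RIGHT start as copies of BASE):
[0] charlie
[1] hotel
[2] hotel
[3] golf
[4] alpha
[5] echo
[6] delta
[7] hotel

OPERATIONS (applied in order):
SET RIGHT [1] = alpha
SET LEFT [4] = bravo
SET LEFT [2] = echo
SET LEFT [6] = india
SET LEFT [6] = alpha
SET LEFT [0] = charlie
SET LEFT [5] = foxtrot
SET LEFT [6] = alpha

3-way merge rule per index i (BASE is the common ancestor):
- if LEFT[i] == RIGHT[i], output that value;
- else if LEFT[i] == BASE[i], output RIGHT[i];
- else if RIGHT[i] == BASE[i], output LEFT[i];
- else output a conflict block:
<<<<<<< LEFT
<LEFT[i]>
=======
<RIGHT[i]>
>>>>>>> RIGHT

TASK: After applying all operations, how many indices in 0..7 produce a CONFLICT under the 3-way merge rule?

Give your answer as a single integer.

Answer: 0

Derivation:
Final LEFT:  [charlie, hotel, echo, golf, bravo, foxtrot, alpha, hotel]
Final RIGHT: [charlie, alpha, hotel, golf, alpha, echo, delta, hotel]
i=0: L=charlie R=charlie -> agree -> charlie
i=1: L=hotel=BASE, R=alpha -> take RIGHT -> alpha
i=2: L=echo, R=hotel=BASE -> take LEFT -> echo
i=3: L=golf R=golf -> agree -> golf
i=4: L=bravo, R=alpha=BASE -> take LEFT -> bravo
i=5: L=foxtrot, R=echo=BASE -> take LEFT -> foxtrot
i=6: L=alpha, R=delta=BASE -> take LEFT -> alpha
i=7: L=hotel R=hotel -> agree -> hotel
Conflict count: 0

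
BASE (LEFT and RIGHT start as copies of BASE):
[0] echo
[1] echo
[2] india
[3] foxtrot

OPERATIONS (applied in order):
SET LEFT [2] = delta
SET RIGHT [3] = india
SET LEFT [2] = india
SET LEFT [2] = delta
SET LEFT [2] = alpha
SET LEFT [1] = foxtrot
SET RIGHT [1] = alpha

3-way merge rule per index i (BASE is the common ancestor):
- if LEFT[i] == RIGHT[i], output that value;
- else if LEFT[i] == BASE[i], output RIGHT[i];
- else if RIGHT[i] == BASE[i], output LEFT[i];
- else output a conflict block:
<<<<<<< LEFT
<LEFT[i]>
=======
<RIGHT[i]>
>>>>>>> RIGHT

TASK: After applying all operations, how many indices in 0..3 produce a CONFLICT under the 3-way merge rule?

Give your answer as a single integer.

Final LEFT:  [echo, foxtrot, alpha, foxtrot]
Final RIGHT: [echo, alpha, india, india]
i=0: L=echo R=echo -> agree -> echo
i=1: BASE=echo L=foxtrot R=alpha all differ -> CONFLICT
i=2: L=alpha, R=india=BASE -> take LEFT -> alpha
i=3: L=foxtrot=BASE, R=india -> take RIGHT -> india
Conflict count: 1

Answer: 1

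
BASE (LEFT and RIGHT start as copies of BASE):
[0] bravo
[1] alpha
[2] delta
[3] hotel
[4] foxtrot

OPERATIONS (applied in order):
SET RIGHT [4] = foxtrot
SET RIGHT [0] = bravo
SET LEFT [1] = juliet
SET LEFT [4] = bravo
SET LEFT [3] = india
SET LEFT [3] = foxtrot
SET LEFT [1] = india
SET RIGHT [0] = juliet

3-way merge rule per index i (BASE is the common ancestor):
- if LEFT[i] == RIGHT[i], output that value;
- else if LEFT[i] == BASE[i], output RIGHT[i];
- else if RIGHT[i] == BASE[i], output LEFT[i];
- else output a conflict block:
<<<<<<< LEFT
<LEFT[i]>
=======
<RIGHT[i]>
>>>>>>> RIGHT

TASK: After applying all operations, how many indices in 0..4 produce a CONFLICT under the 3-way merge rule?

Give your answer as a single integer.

Final LEFT:  [bravo, india, delta, foxtrot, bravo]
Final RIGHT: [juliet, alpha, delta, hotel, foxtrot]
i=0: L=bravo=BASE, R=juliet -> take RIGHT -> juliet
i=1: L=india, R=alpha=BASE -> take LEFT -> india
i=2: L=delta R=delta -> agree -> delta
i=3: L=foxtrot, R=hotel=BASE -> take LEFT -> foxtrot
i=4: L=bravo, R=foxtrot=BASE -> take LEFT -> bravo
Conflict count: 0

Answer: 0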